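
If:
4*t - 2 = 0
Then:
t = 1/2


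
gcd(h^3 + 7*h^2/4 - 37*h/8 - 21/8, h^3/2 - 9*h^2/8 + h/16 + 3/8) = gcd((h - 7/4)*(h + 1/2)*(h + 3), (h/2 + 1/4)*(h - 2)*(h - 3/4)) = h + 1/2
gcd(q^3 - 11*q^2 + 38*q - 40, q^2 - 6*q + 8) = q^2 - 6*q + 8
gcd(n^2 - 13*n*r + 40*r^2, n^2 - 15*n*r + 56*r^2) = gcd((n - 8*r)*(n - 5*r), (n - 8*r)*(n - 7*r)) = -n + 8*r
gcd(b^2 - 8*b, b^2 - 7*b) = b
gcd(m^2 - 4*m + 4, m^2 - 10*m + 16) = m - 2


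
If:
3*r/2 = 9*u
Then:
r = 6*u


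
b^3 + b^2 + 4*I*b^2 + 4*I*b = b*(b + 1)*(b + 4*I)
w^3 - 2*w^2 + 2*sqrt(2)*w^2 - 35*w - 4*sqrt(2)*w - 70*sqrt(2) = (w - 7)*(w + 5)*(w + 2*sqrt(2))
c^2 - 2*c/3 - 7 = (c - 3)*(c + 7/3)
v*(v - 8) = v^2 - 8*v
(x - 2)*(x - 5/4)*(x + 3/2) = x^3 - 7*x^2/4 - 19*x/8 + 15/4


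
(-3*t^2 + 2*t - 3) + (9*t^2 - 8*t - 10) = 6*t^2 - 6*t - 13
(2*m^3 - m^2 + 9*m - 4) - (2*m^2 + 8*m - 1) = 2*m^3 - 3*m^2 + m - 3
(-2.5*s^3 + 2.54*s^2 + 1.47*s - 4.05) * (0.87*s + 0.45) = -2.175*s^4 + 1.0848*s^3 + 2.4219*s^2 - 2.862*s - 1.8225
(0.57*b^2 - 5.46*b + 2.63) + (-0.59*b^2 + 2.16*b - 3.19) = -0.02*b^2 - 3.3*b - 0.56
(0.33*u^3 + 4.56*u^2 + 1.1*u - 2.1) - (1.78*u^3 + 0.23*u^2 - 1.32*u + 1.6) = -1.45*u^3 + 4.33*u^2 + 2.42*u - 3.7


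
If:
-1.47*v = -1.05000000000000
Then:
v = 0.71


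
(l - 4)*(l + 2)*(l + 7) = l^3 + 5*l^2 - 22*l - 56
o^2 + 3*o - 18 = (o - 3)*(o + 6)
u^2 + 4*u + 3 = (u + 1)*(u + 3)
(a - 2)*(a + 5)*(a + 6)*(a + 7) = a^4 + 16*a^3 + 71*a^2 - 4*a - 420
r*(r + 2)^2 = r^3 + 4*r^2 + 4*r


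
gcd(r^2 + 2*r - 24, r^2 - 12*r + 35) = 1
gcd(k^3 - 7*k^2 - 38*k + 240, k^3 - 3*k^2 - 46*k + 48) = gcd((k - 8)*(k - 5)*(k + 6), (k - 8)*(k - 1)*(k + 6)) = k^2 - 2*k - 48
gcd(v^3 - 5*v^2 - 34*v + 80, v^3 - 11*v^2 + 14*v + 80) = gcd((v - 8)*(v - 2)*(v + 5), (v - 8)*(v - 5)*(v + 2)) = v - 8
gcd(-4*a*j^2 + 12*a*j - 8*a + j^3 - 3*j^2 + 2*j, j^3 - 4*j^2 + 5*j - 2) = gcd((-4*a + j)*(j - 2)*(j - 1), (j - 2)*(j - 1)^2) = j^2 - 3*j + 2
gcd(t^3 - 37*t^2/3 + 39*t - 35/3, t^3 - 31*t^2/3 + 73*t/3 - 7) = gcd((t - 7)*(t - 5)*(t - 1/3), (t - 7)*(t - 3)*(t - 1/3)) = t^2 - 22*t/3 + 7/3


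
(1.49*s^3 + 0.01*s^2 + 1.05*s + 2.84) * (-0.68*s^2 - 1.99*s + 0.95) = -1.0132*s^5 - 2.9719*s^4 + 0.6816*s^3 - 4.0112*s^2 - 4.6541*s + 2.698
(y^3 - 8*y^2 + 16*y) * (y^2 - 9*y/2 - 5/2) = y^5 - 25*y^4/2 + 99*y^3/2 - 52*y^2 - 40*y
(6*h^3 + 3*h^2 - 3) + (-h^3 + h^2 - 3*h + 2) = 5*h^3 + 4*h^2 - 3*h - 1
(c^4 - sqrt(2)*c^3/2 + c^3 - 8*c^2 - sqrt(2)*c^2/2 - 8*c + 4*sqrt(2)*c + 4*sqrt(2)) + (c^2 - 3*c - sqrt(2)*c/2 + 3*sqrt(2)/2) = c^4 - sqrt(2)*c^3/2 + c^3 - 7*c^2 - sqrt(2)*c^2/2 - 11*c + 7*sqrt(2)*c/2 + 11*sqrt(2)/2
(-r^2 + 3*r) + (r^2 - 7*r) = -4*r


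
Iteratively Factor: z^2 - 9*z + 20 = (z - 4)*(z - 5)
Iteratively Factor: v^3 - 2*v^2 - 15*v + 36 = (v + 4)*(v^2 - 6*v + 9) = (v - 3)*(v + 4)*(v - 3)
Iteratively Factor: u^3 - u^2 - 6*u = (u)*(u^2 - u - 6) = u*(u + 2)*(u - 3)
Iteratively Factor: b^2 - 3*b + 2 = (b - 2)*(b - 1)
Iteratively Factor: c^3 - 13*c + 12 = (c - 1)*(c^2 + c - 12) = (c - 3)*(c - 1)*(c + 4)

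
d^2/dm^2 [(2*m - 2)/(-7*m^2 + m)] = 4*(-49*m^3 + 147*m^2 - 21*m + 1)/(m^3*(343*m^3 - 147*m^2 + 21*m - 1))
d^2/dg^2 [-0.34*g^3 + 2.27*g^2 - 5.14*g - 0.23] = 4.54 - 2.04*g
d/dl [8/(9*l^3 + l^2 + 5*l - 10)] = 8*(-27*l^2 - 2*l - 5)/(9*l^3 + l^2 + 5*l - 10)^2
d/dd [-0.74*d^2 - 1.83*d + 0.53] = -1.48*d - 1.83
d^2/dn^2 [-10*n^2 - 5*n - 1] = -20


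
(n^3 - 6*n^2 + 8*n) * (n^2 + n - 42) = n^5 - 5*n^4 - 40*n^3 + 260*n^2 - 336*n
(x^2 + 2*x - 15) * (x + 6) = x^3 + 8*x^2 - 3*x - 90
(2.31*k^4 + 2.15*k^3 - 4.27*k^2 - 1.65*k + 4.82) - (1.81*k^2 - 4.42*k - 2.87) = 2.31*k^4 + 2.15*k^3 - 6.08*k^2 + 2.77*k + 7.69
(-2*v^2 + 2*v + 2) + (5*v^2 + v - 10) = 3*v^2 + 3*v - 8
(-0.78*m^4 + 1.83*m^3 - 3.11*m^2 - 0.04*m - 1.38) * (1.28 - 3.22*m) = 2.5116*m^5 - 6.891*m^4 + 12.3566*m^3 - 3.852*m^2 + 4.3924*m - 1.7664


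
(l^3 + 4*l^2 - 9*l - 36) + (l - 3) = l^3 + 4*l^2 - 8*l - 39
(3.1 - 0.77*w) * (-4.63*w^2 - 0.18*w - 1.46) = 3.5651*w^3 - 14.2144*w^2 + 0.5662*w - 4.526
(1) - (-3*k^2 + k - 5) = 3*k^2 - k + 6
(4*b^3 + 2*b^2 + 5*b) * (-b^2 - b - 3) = -4*b^5 - 6*b^4 - 19*b^3 - 11*b^2 - 15*b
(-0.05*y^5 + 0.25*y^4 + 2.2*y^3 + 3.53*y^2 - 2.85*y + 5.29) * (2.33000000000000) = -0.1165*y^5 + 0.5825*y^4 + 5.126*y^3 + 8.2249*y^2 - 6.6405*y + 12.3257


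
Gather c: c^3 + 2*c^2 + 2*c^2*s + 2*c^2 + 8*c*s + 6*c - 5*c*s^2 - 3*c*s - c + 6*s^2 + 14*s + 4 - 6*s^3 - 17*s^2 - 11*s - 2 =c^3 + c^2*(2*s + 4) + c*(-5*s^2 + 5*s + 5) - 6*s^3 - 11*s^2 + 3*s + 2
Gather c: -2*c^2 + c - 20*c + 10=-2*c^2 - 19*c + 10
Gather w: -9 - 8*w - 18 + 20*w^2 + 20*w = 20*w^2 + 12*w - 27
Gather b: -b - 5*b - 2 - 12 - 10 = -6*b - 24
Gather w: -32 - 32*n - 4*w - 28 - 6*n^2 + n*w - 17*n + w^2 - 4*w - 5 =-6*n^2 - 49*n + w^2 + w*(n - 8) - 65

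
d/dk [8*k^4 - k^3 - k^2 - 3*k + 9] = 32*k^3 - 3*k^2 - 2*k - 3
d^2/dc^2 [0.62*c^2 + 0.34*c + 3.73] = 1.24000000000000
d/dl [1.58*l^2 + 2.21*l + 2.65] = 3.16*l + 2.21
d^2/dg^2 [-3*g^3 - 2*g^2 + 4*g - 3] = -18*g - 4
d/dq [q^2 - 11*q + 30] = 2*q - 11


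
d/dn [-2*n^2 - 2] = -4*n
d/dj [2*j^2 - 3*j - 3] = 4*j - 3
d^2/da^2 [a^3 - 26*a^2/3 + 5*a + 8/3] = 6*a - 52/3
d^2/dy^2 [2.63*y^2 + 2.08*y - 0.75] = 5.26000000000000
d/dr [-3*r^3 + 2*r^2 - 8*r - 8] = -9*r^2 + 4*r - 8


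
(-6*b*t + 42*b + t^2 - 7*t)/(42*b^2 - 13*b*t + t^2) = (t - 7)/(-7*b + t)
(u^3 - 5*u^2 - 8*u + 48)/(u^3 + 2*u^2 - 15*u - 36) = (u - 4)/(u + 3)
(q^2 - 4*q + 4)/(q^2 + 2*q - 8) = (q - 2)/(q + 4)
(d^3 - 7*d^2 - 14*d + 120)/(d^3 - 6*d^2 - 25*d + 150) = (d + 4)/(d + 5)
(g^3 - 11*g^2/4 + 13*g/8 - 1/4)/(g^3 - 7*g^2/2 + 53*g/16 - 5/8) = 2*(2*g - 1)/(4*g - 5)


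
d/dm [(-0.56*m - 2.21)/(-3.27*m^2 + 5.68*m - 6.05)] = (-1.8312*m^2 - 14.4534*m + 15.9408)/(10.6929*m^4 - 37.1472*m^3 + 71.8294*m^2 - 68.728*m + 36.6025)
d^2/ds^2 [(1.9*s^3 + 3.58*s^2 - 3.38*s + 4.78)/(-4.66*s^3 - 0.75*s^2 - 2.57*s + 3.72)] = (-142.202696*s^6 + 576.921048*s^5 - 1312.722*s^4 - 1235.194156*s^3 + 392.565156*s^2 - 653.630796*s - 124.269884)/(101.194696*s^9 + 48.8601*s^8 + 175.291026*s^7 - 188.031321*s^6 + 18.664977*s^5 - 258.725259*s^4 + 167.413625*s^3 - 42.574284*s^2 + 106.694064*s - 51.478848)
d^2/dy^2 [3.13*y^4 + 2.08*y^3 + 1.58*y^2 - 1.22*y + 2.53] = 37.56*y^2 + 12.48*y + 3.16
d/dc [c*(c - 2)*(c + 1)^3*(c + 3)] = 6*c^5 + 20*c^4 - 42*c^2 - 34*c - 6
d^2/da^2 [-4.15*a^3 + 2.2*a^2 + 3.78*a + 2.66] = 4.4 - 24.9*a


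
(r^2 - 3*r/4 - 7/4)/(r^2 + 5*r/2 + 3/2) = (4*r - 7)/(2*(2*r + 3))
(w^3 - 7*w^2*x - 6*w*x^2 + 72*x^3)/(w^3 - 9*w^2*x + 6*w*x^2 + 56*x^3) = (-w^2 + 3*w*x + 18*x^2)/(-w^2 + 5*w*x + 14*x^2)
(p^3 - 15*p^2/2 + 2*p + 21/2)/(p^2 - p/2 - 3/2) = p - 7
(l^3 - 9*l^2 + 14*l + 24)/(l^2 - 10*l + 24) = l + 1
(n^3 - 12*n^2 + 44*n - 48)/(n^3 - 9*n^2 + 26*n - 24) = (n - 6)/(n - 3)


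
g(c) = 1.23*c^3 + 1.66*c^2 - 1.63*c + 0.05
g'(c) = 3.69*c^2 + 3.32*c - 1.63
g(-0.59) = 1.34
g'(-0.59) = -2.30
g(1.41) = 4.50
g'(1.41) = 10.39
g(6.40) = 380.05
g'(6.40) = 170.76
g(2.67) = 30.94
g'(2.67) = 33.54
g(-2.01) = 0.04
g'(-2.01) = 6.60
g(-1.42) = 2.19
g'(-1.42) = 1.10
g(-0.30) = 0.66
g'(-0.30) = -2.29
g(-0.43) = 0.96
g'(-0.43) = -2.38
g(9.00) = 1016.51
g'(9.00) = 327.14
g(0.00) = 0.05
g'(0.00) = -1.63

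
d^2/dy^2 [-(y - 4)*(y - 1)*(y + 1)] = 8 - 6*y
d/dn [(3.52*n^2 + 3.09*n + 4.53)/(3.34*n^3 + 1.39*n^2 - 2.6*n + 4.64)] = (-11.7568*n^4 - 20.6412*n^3 - 58.8377*n^2 + 20.0722*n + 26.1156)/(11.1556*n^6 + 9.2852*n^5 - 15.4359*n^4 + 23.7672*n^3 + 19.6592*n^2 - 24.128*n + 21.5296)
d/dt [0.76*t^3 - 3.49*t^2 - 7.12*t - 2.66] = 2.28*t^2 - 6.98*t - 7.12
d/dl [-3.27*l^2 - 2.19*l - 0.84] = -6.54*l - 2.19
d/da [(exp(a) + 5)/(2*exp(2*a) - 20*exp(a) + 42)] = (-2*(exp(a) - 5)*(exp(a) + 5) + exp(2*a) - 10*exp(a) + 21)*exp(a)/(2*(exp(2*a) - 10*exp(a) + 21)^2)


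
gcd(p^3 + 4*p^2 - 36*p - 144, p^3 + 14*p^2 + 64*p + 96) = p^2 + 10*p + 24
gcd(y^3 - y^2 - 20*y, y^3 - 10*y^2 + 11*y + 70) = y - 5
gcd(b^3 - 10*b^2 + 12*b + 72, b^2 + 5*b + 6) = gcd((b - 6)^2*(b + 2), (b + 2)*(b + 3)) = b + 2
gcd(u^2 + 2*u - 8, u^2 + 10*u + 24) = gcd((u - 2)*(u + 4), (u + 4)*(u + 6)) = u + 4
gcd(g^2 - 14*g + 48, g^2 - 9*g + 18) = g - 6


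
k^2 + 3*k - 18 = (k - 3)*(k + 6)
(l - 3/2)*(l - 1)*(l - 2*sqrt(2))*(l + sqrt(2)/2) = l^4 - 5*l^3/2 - 3*sqrt(2)*l^3/2 - l^2/2 + 15*sqrt(2)*l^2/4 - 9*sqrt(2)*l/4 + 5*l - 3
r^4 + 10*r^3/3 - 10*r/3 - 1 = (r - 1)*(r + 1/3)*(r + 1)*(r + 3)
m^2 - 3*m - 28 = (m - 7)*(m + 4)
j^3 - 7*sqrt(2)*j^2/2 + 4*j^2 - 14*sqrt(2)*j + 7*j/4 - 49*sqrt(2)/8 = (j + 1/2)*(j + 7/2)*(j - 7*sqrt(2)/2)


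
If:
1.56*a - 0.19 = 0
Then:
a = 0.12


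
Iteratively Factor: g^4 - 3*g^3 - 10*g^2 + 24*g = (g - 2)*(g^3 - g^2 - 12*g) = (g - 2)*(g + 3)*(g^2 - 4*g) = (g - 4)*(g - 2)*(g + 3)*(g)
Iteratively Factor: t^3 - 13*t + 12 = (t - 1)*(t^2 + t - 12) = (t - 1)*(t + 4)*(t - 3)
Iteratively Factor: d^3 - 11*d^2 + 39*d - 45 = (d - 5)*(d^2 - 6*d + 9) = (d - 5)*(d - 3)*(d - 3)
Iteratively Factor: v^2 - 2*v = (v - 2)*(v)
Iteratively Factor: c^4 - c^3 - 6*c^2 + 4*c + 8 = (c + 1)*(c^3 - 2*c^2 - 4*c + 8) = (c - 2)*(c + 1)*(c^2 - 4) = (c - 2)^2*(c + 1)*(c + 2)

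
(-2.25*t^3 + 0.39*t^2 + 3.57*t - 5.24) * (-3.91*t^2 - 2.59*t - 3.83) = 8.7975*t^5 + 4.3026*t^4 - 6.3513*t^3 + 9.7484*t^2 - 0.1015*t + 20.0692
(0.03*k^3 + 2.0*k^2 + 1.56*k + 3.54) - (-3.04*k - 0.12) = 0.03*k^3 + 2.0*k^2 + 4.6*k + 3.66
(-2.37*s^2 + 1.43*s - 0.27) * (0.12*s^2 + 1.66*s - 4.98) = -0.2844*s^4 - 3.7626*s^3 + 14.144*s^2 - 7.5696*s + 1.3446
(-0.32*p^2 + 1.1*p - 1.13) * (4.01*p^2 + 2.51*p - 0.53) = -1.2832*p^4 + 3.6078*p^3 - 1.6007*p^2 - 3.4193*p + 0.5989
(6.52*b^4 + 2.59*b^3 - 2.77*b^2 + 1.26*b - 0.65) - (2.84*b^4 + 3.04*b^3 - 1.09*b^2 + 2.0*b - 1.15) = 3.68*b^4 - 0.45*b^3 - 1.68*b^2 - 0.74*b + 0.5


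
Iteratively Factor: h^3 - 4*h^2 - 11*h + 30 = (h + 3)*(h^2 - 7*h + 10) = (h - 2)*(h + 3)*(h - 5)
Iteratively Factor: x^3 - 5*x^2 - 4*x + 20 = (x - 2)*(x^2 - 3*x - 10) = (x - 5)*(x - 2)*(x + 2)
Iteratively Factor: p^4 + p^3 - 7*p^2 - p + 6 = (p - 2)*(p^3 + 3*p^2 - p - 3) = (p - 2)*(p + 1)*(p^2 + 2*p - 3) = (p - 2)*(p - 1)*(p + 1)*(p + 3)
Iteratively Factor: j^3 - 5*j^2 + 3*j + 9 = (j + 1)*(j^2 - 6*j + 9) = (j - 3)*(j + 1)*(j - 3)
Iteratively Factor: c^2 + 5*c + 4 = (c + 4)*(c + 1)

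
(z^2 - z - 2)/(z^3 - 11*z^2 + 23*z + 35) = (z - 2)/(z^2 - 12*z + 35)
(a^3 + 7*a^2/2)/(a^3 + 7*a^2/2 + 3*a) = a*(2*a + 7)/(2*a^2 + 7*a + 6)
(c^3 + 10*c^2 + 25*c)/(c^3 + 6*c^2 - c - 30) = c*(c + 5)/(c^2 + c - 6)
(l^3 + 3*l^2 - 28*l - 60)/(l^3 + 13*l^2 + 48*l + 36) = (l^2 - 3*l - 10)/(l^2 + 7*l + 6)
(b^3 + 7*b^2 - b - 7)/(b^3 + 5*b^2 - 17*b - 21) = (b - 1)/(b - 3)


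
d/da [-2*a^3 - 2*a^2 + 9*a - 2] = -6*a^2 - 4*a + 9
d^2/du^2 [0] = 0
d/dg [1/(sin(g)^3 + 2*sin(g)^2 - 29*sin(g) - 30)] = (-3*sin(g)^2 - 4*sin(g) + 29)*cos(g)/(sin(g)^3 + 2*sin(g)^2 - 29*sin(g) - 30)^2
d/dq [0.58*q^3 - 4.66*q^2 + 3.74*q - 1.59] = 1.74*q^2 - 9.32*q + 3.74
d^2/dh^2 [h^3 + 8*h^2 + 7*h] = 6*h + 16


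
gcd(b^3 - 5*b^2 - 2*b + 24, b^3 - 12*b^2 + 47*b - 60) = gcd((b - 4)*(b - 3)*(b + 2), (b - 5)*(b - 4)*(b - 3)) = b^2 - 7*b + 12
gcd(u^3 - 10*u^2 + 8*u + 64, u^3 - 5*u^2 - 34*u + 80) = u - 8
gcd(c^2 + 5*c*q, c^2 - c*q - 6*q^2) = 1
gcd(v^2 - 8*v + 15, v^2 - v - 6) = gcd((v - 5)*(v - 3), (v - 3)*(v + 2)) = v - 3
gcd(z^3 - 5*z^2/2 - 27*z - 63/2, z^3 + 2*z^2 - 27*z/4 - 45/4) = z^2 + 9*z/2 + 9/2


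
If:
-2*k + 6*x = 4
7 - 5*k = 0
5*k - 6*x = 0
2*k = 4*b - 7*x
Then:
No Solution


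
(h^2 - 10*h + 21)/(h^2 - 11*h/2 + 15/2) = 2*(h - 7)/(2*h - 5)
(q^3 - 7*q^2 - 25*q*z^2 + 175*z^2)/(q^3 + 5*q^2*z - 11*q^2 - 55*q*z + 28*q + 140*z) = (q - 5*z)/(q - 4)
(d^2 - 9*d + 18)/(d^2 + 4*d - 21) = (d - 6)/(d + 7)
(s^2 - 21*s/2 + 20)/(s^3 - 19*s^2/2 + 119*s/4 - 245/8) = 4*(s - 8)/(4*s^2 - 28*s + 49)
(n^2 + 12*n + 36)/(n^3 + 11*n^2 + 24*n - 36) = 1/(n - 1)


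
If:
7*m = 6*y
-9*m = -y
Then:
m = 0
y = 0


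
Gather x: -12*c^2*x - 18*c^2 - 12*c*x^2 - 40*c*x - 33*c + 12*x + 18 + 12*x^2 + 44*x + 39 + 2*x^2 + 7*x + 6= -18*c^2 - 33*c + x^2*(14 - 12*c) + x*(-12*c^2 - 40*c + 63) + 63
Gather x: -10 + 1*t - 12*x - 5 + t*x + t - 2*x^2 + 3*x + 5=2*t - 2*x^2 + x*(t - 9) - 10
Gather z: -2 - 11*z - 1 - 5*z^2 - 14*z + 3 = -5*z^2 - 25*z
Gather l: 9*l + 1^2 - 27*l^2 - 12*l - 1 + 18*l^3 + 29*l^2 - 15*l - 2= 18*l^3 + 2*l^2 - 18*l - 2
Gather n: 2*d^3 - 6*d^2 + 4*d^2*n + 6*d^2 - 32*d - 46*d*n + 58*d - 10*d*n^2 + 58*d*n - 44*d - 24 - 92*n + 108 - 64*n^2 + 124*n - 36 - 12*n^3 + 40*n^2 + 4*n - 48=2*d^3 - 18*d - 12*n^3 + n^2*(-10*d - 24) + n*(4*d^2 + 12*d + 36)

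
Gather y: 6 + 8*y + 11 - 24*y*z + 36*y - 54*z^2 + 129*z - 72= y*(44 - 24*z) - 54*z^2 + 129*z - 55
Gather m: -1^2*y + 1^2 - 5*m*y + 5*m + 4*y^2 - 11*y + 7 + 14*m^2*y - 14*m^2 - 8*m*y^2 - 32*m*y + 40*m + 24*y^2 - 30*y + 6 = m^2*(14*y - 14) + m*(-8*y^2 - 37*y + 45) + 28*y^2 - 42*y + 14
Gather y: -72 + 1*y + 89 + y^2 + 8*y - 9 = y^2 + 9*y + 8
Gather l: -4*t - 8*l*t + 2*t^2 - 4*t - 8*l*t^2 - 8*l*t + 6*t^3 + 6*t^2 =l*(-8*t^2 - 16*t) + 6*t^3 + 8*t^2 - 8*t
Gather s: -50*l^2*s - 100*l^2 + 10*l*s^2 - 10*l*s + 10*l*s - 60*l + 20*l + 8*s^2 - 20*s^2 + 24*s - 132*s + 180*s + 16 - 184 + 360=-100*l^2 - 40*l + s^2*(10*l - 12) + s*(72 - 50*l^2) + 192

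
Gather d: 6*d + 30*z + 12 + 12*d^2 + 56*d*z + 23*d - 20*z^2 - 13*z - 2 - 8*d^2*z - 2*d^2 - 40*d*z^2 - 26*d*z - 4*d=d^2*(10 - 8*z) + d*(-40*z^2 + 30*z + 25) - 20*z^2 + 17*z + 10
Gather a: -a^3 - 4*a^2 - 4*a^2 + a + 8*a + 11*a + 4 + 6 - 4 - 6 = -a^3 - 8*a^2 + 20*a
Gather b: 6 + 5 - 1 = 10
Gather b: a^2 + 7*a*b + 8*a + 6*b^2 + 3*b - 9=a^2 + 8*a + 6*b^2 + b*(7*a + 3) - 9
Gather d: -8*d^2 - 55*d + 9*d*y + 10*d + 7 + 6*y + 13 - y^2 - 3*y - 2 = -8*d^2 + d*(9*y - 45) - y^2 + 3*y + 18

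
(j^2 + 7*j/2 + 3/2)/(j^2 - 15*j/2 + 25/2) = (2*j^2 + 7*j + 3)/(2*j^2 - 15*j + 25)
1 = 1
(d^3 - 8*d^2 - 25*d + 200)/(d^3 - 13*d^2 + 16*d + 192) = (d^2 - 25)/(d^2 - 5*d - 24)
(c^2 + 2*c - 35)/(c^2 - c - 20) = (c + 7)/(c + 4)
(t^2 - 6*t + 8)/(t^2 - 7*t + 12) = (t - 2)/(t - 3)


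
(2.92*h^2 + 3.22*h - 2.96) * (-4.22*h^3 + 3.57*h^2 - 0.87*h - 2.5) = -12.3224*h^5 - 3.164*h^4 + 21.4462*h^3 - 20.6686*h^2 - 5.4748*h + 7.4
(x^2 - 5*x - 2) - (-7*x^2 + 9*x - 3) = 8*x^2 - 14*x + 1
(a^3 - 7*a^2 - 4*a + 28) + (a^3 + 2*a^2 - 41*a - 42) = 2*a^3 - 5*a^2 - 45*a - 14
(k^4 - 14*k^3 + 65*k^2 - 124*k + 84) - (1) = k^4 - 14*k^3 + 65*k^2 - 124*k + 83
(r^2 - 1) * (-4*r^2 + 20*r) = -4*r^4 + 20*r^3 + 4*r^2 - 20*r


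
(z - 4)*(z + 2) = z^2 - 2*z - 8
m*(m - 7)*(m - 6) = m^3 - 13*m^2 + 42*m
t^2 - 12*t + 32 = (t - 8)*(t - 4)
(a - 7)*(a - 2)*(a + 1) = a^3 - 8*a^2 + 5*a + 14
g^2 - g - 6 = (g - 3)*(g + 2)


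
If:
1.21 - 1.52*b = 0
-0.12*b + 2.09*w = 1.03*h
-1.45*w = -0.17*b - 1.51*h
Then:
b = 0.80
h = -0.09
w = 0.00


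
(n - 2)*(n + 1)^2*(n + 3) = n^4 + 3*n^3 - 3*n^2 - 11*n - 6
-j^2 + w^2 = (-j + w)*(j + w)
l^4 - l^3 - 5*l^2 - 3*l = l*(l - 3)*(l + 1)^2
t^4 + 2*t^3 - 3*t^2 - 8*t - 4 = (t - 2)*(t + 1)^2*(t + 2)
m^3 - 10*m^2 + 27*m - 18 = (m - 6)*(m - 3)*(m - 1)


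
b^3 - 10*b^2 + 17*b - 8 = (b - 8)*(b - 1)^2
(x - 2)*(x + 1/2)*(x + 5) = x^3 + 7*x^2/2 - 17*x/2 - 5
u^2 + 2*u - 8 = (u - 2)*(u + 4)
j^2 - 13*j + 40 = (j - 8)*(j - 5)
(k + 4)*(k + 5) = k^2 + 9*k + 20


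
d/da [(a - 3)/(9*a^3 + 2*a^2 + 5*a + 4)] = (9*a^3 + 2*a^2 + 5*a - (a - 3)*(27*a^2 + 4*a + 5) + 4)/(9*a^3 + 2*a^2 + 5*a + 4)^2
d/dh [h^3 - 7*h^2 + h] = 3*h^2 - 14*h + 1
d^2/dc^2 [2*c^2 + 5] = 4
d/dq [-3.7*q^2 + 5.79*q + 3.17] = 5.79 - 7.4*q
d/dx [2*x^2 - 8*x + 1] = 4*x - 8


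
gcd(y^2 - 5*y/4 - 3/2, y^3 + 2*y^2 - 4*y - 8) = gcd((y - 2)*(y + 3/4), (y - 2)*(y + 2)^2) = y - 2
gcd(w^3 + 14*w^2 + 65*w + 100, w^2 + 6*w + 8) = w + 4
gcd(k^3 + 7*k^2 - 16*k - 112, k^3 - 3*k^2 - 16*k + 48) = k^2 - 16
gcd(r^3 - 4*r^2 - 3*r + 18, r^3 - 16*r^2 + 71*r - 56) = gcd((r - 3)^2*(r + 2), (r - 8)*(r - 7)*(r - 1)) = 1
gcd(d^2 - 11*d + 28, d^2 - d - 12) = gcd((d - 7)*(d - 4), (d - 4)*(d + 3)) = d - 4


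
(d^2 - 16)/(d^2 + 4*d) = (d - 4)/d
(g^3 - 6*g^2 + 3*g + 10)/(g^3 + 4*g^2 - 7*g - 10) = (g - 5)/(g + 5)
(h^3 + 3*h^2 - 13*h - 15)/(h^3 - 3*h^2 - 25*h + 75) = (h + 1)/(h - 5)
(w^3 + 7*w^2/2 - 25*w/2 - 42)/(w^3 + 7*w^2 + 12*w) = (w - 7/2)/w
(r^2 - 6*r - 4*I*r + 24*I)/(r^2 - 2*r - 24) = (r - 4*I)/(r + 4)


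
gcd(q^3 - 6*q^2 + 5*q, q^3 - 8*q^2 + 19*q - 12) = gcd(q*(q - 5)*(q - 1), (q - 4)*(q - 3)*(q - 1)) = q - 1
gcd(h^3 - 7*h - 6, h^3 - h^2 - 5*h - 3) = h^2 - 2*h - 3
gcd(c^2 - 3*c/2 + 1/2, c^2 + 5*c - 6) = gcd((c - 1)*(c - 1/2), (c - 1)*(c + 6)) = c - 1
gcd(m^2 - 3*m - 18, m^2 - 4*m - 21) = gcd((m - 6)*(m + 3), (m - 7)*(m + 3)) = m + 3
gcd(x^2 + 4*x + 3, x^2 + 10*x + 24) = 1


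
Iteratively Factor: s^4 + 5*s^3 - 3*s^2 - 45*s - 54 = (s + 2)*(s^3 + 3*s^2 - 9*s - 27) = (s - 3)*(s + 2)*(s^2 + 6*s + 9) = (s - 3)*(s + 2)*(s + 3)*(s + 3)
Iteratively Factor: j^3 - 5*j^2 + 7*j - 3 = (j - 1)*(j^2 - 4*j + 3) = (j - 1)^2*(j - 3)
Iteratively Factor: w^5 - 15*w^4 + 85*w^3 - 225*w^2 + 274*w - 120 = (w - 3)*(w^4 - 12*w^3 + 49*w^2 - 78*w + 40) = (w - 4)*(w - 3)*(w^3 - 8*w^2 + 17*w - 10) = (w - 5)*(w - 4)*(w - 3)*(w^2 - 3*w + 2) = (w - 5)*(w - 4)*(w - 3)*(w - 2)*(w - 1)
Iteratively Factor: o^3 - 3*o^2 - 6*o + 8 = (o - 1)*(o^2 - 2*o - 8) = (o - 1)*(o + 2)*(o - 4)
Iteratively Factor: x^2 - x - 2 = (x + 1)*(x - 2)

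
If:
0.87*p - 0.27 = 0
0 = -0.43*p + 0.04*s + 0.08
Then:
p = 0.31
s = 1.34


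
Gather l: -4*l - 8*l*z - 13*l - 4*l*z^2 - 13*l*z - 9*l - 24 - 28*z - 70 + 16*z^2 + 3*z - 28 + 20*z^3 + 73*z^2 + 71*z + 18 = l*(-4*z^2 - 21*z - 26) + 20*z^3 + 89*z^2 + 46*z - 104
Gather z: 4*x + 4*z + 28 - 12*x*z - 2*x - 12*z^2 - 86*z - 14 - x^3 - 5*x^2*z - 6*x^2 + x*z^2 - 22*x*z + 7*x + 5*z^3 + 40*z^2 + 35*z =-x^3 - 6*x^2 + 9*x + 5*z^3 + z^2*(x + 28) + z*(-5*x^2 - 34*x - 47) + 14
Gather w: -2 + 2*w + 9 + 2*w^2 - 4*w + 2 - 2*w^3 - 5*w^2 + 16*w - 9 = -2*w^3 - 3*w^2 + 14*w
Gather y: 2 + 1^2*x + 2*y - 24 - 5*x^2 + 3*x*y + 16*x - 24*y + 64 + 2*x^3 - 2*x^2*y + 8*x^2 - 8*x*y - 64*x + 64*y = 2*x^3 + 3*x^2 - 47*x + y*(-2*x^2 - 5*x + 42) + 42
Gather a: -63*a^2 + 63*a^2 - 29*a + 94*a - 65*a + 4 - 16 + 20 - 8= 0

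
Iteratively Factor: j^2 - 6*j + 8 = (j - 2)*(j - 4)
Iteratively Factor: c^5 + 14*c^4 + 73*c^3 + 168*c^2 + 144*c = (c + 4)*(c^4 + 10*c^3 + 33*c^2 + 36*c) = (c + 4)^2*(c^3 + 6*c^2 + 9*c) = (c + 3)*(c + 4)^2*(c^2 + 3*c) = (c + 3)^2*(c + 4)^2*(c)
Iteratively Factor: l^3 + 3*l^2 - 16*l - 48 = (l - 4)*(l^2 + 7*l + 12) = (l - 4)*(l + 4)*(l + 3)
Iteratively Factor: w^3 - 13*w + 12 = (w + 4)*(w^2 - 4*w + 3) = (w - 3)*(w + 4)*(w - 1)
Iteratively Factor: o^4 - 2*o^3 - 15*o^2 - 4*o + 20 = (o - 1)*(o^3 - o^2 - 16*o - 20) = (o - 1)*(o + 2)*(o^2 - 3*o - 10) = (o - 1)*(o + 2)^2*(o - 5)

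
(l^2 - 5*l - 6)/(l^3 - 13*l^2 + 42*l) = (l + 1)/(l*(l - 7))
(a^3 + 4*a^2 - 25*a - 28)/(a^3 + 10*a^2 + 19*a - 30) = (a^3 + 4*a^2 - 25*a - 28)/(a^3 + 10*a^2 + 19*a - 30)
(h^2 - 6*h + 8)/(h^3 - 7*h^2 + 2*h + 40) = (h - 2)/(h^2 - 3*h - 10)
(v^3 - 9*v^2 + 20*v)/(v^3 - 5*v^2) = (v - 4)/v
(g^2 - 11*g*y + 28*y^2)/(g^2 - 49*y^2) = (g - 4*y)/(g + 7*y)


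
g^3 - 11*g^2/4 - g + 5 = (g - 2)^2*(g + 5/4)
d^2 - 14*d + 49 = (d - 7)^2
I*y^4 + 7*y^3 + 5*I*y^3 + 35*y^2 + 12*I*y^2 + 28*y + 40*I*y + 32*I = (y + 4)*(y - 8*I)*(y + I)*(I*y + I)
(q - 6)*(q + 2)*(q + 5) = q^3 + q^2 - 32*q - 60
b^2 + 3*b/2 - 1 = (b - 1/2)*(b + 2)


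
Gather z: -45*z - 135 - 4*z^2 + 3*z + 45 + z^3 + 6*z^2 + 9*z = z^3 + 2*z^2 - 33*z - 90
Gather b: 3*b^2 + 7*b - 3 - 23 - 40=3*b^2 + 7*b - 66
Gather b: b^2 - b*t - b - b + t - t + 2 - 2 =b^2 + b*(-t - 2)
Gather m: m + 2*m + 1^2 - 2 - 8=3*m - 9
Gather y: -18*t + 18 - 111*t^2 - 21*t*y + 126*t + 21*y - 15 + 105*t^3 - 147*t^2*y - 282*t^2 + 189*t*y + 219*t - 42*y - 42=105*t^3 - 393*t^2 + 327*t + y*(-147*t^2 + 168*t - 21) - 39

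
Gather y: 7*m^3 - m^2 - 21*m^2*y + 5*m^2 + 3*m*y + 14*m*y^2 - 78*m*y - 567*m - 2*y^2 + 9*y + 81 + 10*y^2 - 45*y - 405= 7*m^3 + 4*m^2 - 567*m + y^2*(14*m + 8) + y*(-21*m^2 - 75*m - 36) - 324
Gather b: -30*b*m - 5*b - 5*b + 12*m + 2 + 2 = b*(-30*m - 10) + 12*m + 4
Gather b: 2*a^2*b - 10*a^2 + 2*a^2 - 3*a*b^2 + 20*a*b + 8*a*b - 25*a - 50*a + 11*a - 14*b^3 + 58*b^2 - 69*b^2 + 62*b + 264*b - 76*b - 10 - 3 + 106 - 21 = -8*a^2 - 64*a - 14*b^3 + b^2*(-3*a - 11) + b*(2*a^2 + 28*a + 250) + 72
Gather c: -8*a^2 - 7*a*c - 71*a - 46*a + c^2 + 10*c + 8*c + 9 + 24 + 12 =-8*a^2 - 117*a + c^2 + c*(18 - 7*a) + 45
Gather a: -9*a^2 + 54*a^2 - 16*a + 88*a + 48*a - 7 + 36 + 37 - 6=45*a^2 + 120*a + 60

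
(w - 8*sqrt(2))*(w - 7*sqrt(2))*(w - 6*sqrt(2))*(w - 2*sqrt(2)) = w^4 - 23*sqrt(2)*w^3 + 376*w^2 - 1256*sqrt(2)*w + 2688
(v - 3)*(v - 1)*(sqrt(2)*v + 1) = sqrt(2)*v^3 - 4*sqrt(2)*v^2 + v^2 - 4*v + 3*sqrt(2)*v + 3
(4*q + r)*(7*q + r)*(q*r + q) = 28*q^3*r + 28*q^3 + 11*q^2*r^2 + 11*q^2*r + q*r^3 + q*r^2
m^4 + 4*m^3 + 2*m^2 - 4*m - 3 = (m - 1)*(m + 1)^2*(m + 3)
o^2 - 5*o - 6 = (o - 6)*(o + 1)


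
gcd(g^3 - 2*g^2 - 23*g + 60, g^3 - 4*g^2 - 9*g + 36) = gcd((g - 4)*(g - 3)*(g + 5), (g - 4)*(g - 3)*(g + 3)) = g^2 - 7*g + 12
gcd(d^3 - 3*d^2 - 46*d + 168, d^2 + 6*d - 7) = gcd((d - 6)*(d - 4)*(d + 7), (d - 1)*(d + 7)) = d + 7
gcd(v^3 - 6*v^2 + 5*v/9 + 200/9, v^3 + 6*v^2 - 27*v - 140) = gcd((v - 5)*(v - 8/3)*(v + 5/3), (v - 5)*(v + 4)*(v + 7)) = v - 5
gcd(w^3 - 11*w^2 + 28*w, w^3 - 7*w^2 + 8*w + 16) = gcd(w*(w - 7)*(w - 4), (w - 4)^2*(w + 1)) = w - 4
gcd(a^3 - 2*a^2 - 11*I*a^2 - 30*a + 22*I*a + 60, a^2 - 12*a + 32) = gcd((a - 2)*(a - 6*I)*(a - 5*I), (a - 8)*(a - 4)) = 1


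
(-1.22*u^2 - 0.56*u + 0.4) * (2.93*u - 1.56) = -3.5746*u^3 + 0.2624*u^2 + 2.0456*u - 0.624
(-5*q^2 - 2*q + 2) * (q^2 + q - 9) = -5*q^4 - 7*q^3 + 45*q^2 + 20*q - 18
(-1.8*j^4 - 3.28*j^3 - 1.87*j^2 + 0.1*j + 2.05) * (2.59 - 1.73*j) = 3.114*j^5 + 1.0124*j^4 - 5.2601*j^3 - 5.0163*j^2 - 3.2875*j + 5.3095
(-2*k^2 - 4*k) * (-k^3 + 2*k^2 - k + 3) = 2*k^5 - 6*k^3 - 2*k^2 - 12*k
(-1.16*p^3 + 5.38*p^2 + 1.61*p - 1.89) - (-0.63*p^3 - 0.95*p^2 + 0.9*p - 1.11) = -0.53*p^3 + 6.33*p^2 + 0.71*p - 0.78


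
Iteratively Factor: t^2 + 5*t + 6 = (t + 3)*(t + 2)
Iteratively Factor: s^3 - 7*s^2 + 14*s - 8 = (s - 4)*(s^2 - 3*s + 2) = (s - 4)*(s - 2)*(s - 1)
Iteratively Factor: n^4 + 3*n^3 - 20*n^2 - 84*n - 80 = (n + 2)*(n^3 + n^2 - 22*n - 40) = (n - 5)*(n + 2)*(n^2 + 6*n + 8) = (n - 5)*(n + 2)*(n + 4)*(n + 2)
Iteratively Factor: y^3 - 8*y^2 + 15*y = (y)*(y^2 - 8*y + 15) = y*(y - 5)*(y - 3)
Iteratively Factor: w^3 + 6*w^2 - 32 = (w - 2)*(w^2 + 8*w + 16) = (w - 2)*(w + 4)*(w + 4)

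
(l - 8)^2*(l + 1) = l^3 - 15*l^2 + 48*l + 64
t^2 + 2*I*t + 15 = (t - 3*I)*(t + 5*I)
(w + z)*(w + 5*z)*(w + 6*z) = w^3 + 12*w^2*z + 41*w*z^2 + 30*z^3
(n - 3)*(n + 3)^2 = n^3 + 3*n^2 - 9*n - 27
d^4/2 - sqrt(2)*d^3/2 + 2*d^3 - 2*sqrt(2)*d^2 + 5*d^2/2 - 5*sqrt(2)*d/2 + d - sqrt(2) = (d/2 + 1/2)*(d + 1)*(d + 2)*(d - sqrt(2))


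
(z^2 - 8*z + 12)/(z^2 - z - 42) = (-z^2 + 8*z - 12)/(-z^2 + z + 42)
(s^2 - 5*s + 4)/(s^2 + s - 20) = (s - 1)/(s + 5)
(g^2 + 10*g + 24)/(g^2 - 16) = (g + 6)/(g - 4)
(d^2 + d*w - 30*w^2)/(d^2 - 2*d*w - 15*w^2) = (d + 6*w)/(d + 3*w)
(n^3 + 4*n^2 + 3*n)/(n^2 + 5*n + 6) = n*(n + 1)/(n + 2)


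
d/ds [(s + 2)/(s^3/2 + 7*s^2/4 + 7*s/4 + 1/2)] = 4*(-4*s - 3)/(4*s^4 + 12*s^3 + 13*s^2 + 6*s + 1)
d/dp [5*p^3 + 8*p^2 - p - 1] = 15*p^2 + 16*p - 1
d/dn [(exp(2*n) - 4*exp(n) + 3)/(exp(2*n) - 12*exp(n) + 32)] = (-8*exp(2*n) + 58*exp(n) - 92)*exp(n)/(exp(4*n) - 24*exp(3*n) + 208*exp(2*n) - 768*exp(n) + 1024)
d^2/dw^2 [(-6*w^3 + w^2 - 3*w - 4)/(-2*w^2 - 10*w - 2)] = (152*w^3 + 105*w^2 + 69*w + 80)/(w^6 + 15*w^5 + 78*w^4 + 155*w^3 + 78*w^2 + 15*w + 1)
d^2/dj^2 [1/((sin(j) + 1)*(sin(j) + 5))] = (sin(j) + sin(3*j) + 7*cos(2*j) + 55)/((sin(j) + 1)^2*(sin(j) + 5)^3)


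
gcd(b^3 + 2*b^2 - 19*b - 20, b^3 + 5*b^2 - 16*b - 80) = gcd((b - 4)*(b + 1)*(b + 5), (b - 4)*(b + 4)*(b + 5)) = b^2 + b - 20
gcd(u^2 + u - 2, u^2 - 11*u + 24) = 1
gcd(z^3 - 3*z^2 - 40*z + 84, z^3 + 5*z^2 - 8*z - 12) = z^2 + 4*z - 12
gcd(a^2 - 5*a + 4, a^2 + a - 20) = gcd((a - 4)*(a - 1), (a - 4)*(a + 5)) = a - 4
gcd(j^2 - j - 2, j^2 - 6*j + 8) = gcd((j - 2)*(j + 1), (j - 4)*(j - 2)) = j - 2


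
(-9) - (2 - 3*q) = 3*q - 11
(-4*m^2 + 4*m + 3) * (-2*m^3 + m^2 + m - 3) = 8*m^5 - 12*m^4 - 6*m^3 + 19*m^2 - 9*m - 9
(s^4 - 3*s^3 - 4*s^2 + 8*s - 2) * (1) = s^4 - 3*s^3 - 4*s^2 + 8*s - 2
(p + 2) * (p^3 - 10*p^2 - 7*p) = p^4 - 8*p^3 - 27*p^2 - 14*p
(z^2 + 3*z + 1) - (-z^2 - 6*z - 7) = 2*z^2 + 9*z + 8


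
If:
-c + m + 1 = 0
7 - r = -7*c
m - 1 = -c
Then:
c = 1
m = 0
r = 14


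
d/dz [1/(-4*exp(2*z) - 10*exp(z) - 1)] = (8*exp(z) + 10)*exp(z)/(4*exp(2*z) + 10*exp(z) + 1)^2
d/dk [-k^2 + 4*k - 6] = 4 - 2*k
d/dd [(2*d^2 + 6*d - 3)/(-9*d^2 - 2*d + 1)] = 50*d*(d - 1)/(81*d^4 + 36*d^3 - 14*d^2 - 4*d + 1)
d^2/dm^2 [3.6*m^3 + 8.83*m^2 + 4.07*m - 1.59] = 21.6*m + 17.66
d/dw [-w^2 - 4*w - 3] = -2*w - 4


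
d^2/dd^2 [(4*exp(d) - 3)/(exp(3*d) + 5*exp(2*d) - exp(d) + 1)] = (16*exp(6*d) + 33*exp(5*d) - 49*exp(4*d) - 326*exp(3*d) - 48*exp(2*d) + 61*exp(d) + 1)*exp(d)/(exp(9*d) + 15*exp(8*d) + 72*exp(7*d) + 98*exp(6*d) - 42*exp(5*d) + 84*exp(4*d) - 28*exp(3*d) + 18*exp(2*d) - 3*exp(d) + 1)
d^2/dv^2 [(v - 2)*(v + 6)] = 2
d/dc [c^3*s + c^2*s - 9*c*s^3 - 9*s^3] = s*(3*c^2 + 2*c - 9*s^2)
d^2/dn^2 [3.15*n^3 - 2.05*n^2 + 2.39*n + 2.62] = 18.9*n - 4.1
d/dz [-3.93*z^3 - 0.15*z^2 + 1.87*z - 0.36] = -11.79*z^2 - 0.3*z + 1.87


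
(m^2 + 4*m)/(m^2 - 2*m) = (m + 4)/(m - 2)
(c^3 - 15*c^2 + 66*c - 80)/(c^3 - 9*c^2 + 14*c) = (c^2 - 13*c + 40)/(c*(c - 7))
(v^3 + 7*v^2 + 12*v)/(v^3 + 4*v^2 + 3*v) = (v + 4)/(v + 1)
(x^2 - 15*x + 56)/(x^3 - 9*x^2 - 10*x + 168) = (x - 8)/(x^2 - 2*x - 24)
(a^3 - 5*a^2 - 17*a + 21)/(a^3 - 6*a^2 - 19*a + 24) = (a - 7)/(a - 8)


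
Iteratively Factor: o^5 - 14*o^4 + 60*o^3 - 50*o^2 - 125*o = (o + 1)*(o^4 - 15*o^3 + 75*o^2 - 125*o) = (o - 5)*(o + 1)*(o^3 - 10*o^2 + 25*o) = o*(o - 5)*(o + 1)*(o^2 - 10*o + 25) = o*(o - 5)^2*(o + 1)*(o - 5)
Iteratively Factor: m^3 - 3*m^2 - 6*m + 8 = (m + 2)*(m^2 - 5*m + 4) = (m - 4)*(m + 2)*(m - 1)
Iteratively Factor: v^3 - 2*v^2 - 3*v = (v)*(v^2 - 2*v - 3) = v*(v - 3)*(v + 1)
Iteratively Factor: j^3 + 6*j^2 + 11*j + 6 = (j + 1)*(j^2 + 5*j + 6) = (j + 1)*(j + 3)*(j + 2)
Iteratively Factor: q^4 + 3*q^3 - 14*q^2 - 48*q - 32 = (q + 4)*(q^3 - q^2 - 10*q - 8) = (q + 1)*(q + 4)*(q^2 - 2*q - 8) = (q + 1)*(q + 2)*(q + 4)*(q - 4)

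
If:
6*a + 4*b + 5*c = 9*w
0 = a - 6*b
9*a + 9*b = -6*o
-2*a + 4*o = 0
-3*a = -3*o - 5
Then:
No Solution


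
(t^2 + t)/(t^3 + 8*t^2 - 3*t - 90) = t*(t + 1)/(t^3 + 8*t^2 - 3*t - 90)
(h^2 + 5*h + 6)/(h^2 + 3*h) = (h + 2)/h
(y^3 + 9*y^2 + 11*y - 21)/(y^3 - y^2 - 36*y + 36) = (y^2 + 10*y + 21)/(y^2 - 36)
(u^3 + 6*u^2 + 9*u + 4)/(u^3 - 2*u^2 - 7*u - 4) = (u + 4)/(u - 4)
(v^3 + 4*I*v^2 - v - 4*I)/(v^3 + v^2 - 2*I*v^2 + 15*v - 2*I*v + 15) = (v^2 + v*(-1 + 4*I) - 4*I)/(v^2 - 2*I*v + 15)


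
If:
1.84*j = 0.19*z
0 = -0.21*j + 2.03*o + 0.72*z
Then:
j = 0.103260869565217*z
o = -0.343997644035125*z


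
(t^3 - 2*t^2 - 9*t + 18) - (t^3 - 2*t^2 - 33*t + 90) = 24*t - 72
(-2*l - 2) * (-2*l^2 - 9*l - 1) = 4*l^3 + 22*l^2 + 20*l + 2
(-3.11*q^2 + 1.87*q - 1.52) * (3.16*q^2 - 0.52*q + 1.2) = -9.8276*q^4 + 7.5264*q^3 - 9.5076*q^2 + 3.0344*q - 1.824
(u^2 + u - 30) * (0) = 0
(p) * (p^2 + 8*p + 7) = p^3 + 8*p^2 + 7*p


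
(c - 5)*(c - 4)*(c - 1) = c^3 - 10*c^2 + 29*c - 20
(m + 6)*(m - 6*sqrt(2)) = m^2 - 6*sqrt(2)*m + 6*m - 36*sqrt(2)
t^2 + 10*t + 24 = (t + 4)*(t + 6)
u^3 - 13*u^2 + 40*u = u*(u - 8)*(u - 5)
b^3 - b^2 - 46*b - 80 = (b - 8)*(b + 2)*(b + 5)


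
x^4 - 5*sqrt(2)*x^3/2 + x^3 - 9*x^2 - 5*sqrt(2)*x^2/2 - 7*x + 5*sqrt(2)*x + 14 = (x - 1)*(x + 2)*(x - 7*sqrt(2)/2)*(x + sqrt(2))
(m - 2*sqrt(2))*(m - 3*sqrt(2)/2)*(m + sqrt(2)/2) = m^3 - 3*sqrt(2)*m^2 + 5*m/2 + 3*sqrt(2)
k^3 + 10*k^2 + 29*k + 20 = (k + 1)*(k + 4)*(k + 5)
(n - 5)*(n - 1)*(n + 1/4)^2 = n^4 - 11*n^3/2 + 33*n^2/16 + 17*n/8 + 5/16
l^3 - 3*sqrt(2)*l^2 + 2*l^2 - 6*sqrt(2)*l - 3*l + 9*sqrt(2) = (l - 1)*(l + 3)*(l - 3*sqrt(2))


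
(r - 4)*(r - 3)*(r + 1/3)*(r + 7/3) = r^4 - 13*r^3/3 - 53*r^2/9 + 239*r/9 + 28/3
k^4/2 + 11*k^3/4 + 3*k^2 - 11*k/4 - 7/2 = (k/2 + 1)*(k - 1)*(k + 1)*(k + 7/2)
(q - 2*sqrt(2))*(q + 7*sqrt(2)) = q^2 + 5*sqrt(2)*q - 28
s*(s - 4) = s^2 - 4*s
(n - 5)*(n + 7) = n^2 + 2*n - 35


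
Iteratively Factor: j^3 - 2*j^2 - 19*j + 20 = (j - 1)*(j^2 - j - 20) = (j - 5)*(j - 1)*(j + 4)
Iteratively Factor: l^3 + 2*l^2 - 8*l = (l - 2)*(l^2 + 4*l) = (l - 2)*(l + 4)*(l)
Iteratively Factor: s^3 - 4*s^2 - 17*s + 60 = (s - 3)*(s^2 - s - 20) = (s - 5)*(s - 3)*(s + 4)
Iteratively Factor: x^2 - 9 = (x + 3)*(x - 3)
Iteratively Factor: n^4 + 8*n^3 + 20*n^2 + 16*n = (n)*(n^3 + 8*n^2 + 20*n + 16) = n*(n + 4)*(n^2 + 4*n + 4) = n*(n + 2)*(n + 4)*(n + 2)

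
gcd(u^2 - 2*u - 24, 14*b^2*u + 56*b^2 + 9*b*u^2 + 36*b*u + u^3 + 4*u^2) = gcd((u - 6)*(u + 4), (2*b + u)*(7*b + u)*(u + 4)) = u + 4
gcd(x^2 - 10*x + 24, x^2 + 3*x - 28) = x - 4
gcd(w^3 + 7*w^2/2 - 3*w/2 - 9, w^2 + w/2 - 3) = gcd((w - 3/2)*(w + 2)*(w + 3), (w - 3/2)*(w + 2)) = w^2 + w/2 - 3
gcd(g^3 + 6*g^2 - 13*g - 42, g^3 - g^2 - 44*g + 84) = g + 7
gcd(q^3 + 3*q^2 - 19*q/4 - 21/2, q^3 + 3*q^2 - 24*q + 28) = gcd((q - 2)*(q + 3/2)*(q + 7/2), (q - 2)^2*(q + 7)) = q - 2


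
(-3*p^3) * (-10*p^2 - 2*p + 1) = 30*p^5 + 6*p^4 - 3*p^3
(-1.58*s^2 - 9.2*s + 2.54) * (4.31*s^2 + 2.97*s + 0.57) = -6.8098*s^4 - 44.3446*s^3 - 17.2772*s^2 + 2.2998*s + 1.4478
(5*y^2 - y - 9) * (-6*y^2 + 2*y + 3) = -30*y^4 + 16*y^3 + 67*y^2 - 21*y - 27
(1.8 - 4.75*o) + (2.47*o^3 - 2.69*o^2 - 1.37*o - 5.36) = 2.47*o^3 - 2.69*o^2 - 6.12*o - 3.56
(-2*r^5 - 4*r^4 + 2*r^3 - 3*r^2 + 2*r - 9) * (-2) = 4*r^5 + 8*r^4 - 4*r^3 + 6*r^2 - 4*r + 18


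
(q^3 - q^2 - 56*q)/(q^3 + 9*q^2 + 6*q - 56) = q*(q - 8)/(q^2 + 2*q - 8)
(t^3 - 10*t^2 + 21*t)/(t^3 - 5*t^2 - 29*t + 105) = t/(t + 5)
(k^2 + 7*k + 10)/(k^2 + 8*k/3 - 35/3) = 3*(k + 2)/(3*k - 7)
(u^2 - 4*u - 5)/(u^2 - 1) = (u - 5)/(u - 1)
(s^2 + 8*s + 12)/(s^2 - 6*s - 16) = (s + 6)/(s - 8)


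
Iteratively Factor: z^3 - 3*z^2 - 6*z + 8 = (z + 2)*(z^2 - 5*z + 4) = (z - 4)*(z + 2)*(z - 1)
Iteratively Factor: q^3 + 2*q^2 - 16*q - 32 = (q - 4)*(q^2 + 6*q + 8) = (q - 4)*(q + 2)*(q + 4)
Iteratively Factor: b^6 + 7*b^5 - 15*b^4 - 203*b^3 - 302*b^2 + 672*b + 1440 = (b - 2)*(b^5 + 9*b^4 + 3*b^3 - 197*b^2 - 696*b - 720) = (b - 2)*(b + 4)*(b^4 + 5*b^3 - 17*b^2 - 129*b - 180) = (b - 2)*(b + 3)*(b + 4)*(b^3 + 2*b^2 - 23*b - 60) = (b - 5)*(b - 2)*(b + 3)*(b + 4)*(b^2 + 7*b + 12) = (b - 5)*(b - 2)*(b + 3)^2*(b + 4)*(b + 4)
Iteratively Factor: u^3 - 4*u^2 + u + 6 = (u - 3)*(u^2 - u - 2) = (u - 3)*(u - 2)*(u + 1)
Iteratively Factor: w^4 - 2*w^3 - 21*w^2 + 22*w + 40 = (w + 1)*(w^3 - 3*w^2 - 18*w + 40) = (w + 1)*(w + 4)*(w^2 - 7*w + 10) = (w - 2)*(w + 1)*(w + 4)*(w - 5)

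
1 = 1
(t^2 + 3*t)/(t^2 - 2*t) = (t + 3)/(t - 2)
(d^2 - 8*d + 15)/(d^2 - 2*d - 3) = (d - 5)/(d + 1)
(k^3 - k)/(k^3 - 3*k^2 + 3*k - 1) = k*(k + 1)/(k^2 - 2*k + 1)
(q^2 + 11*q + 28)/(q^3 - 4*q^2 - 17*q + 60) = (q + 7)/(q^2 - 8*q + 15)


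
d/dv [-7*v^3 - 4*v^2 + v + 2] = -21*v^2 - 8*v + 1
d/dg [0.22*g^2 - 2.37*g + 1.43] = 0.44*g - 2.37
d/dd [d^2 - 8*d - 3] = 2*d - 8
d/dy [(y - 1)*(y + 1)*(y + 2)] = 3*y^2 + 4*y - 1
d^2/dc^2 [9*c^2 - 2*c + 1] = 18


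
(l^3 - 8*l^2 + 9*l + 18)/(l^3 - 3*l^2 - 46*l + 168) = (l^2 - 2*l - 3)/(l^2 + 3*l - 28)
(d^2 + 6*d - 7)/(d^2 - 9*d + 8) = (d + 7)/(d - 8)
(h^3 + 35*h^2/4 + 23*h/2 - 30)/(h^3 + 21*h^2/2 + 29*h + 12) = (4*h - 5)/(2*(2*h + 1))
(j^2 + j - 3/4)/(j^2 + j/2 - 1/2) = (j + 3/2)/(j + 1)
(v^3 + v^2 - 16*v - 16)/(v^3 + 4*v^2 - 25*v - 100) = (v^2 - 3*v - 4)/(v^2 - 25)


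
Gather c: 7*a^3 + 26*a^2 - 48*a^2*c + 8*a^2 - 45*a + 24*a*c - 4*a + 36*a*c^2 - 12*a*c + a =7*a^3 + 34*a^2 + 36*a*c^2 - 48*a + c*(-48*a^2 + 12*a)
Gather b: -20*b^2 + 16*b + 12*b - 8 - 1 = -20*b^2 + 28*b - 9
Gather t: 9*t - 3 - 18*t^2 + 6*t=-18*t^2 + 15*t - 3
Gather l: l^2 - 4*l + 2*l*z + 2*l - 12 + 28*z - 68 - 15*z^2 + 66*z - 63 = l^2 + l*(2*z - 2) - 15*z^2 + 94*z - 143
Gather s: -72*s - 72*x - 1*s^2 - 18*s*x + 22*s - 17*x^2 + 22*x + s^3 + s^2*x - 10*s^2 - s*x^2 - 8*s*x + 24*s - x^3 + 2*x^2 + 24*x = s^3 + s^2*(x - 11) + s*(-x^2 - 26*x - 26) - x^3 - 15*x^2 - 26*x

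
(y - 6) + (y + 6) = 2*y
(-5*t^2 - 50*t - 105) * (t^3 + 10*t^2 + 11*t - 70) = -5*t^5 - 100*t^4 - 660*t^3 - 1250*t^2 + 2345*t + 7350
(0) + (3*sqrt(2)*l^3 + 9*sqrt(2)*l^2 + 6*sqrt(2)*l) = 3*sqrt(2)*l^3 + 9*sqrt(2)*l^2 + 6*sqrt(2)*l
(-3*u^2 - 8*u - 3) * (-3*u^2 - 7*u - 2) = 9*u^4 + 45*u^3 + 71*u^2 + 37*u + 6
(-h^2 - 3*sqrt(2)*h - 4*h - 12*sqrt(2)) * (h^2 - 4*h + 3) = -h^4 - 3*sqrt(2)*h^3 + 13*h^2 - 12*h + 39*sqrt(2)*h - 36*sqrt(2)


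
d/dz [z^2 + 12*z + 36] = 2*z + 12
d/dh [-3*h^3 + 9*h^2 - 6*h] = -9*h^2 + 18*h - 6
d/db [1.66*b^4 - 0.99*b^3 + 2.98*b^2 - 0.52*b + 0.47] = 6.64*b^3 - 2.97*b^2 + 5.96*b - 0.52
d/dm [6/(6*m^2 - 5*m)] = 6*(5 - 12*m)/(m^2*(6*m - 5)^2)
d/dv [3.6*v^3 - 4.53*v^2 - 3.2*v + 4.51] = 10.8*v^2 - 9.06*v - 3.2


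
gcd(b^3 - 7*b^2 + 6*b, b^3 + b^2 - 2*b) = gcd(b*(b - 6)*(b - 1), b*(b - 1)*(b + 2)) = b^2 - b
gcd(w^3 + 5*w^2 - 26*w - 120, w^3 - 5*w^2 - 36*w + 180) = w^2 + w - 30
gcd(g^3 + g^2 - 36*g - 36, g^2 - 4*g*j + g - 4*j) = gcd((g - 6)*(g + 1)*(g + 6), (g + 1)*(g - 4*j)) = g + 1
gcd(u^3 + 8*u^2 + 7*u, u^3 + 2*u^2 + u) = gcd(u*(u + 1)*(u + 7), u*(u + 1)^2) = u^2 + u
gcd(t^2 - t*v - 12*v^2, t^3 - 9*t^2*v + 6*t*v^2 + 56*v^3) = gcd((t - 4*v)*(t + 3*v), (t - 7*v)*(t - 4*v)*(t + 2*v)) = t - 4*v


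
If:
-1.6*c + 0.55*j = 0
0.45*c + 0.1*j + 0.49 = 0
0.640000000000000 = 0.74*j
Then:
No Solution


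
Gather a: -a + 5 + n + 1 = -a + n + 6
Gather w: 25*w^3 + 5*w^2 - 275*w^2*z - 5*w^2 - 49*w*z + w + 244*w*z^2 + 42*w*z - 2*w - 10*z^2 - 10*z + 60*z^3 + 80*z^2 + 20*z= 25*w^3 - 275*w^2*z + w*(244*z^2 - 7*z - 1) + 60*z^3 + 70*z^2 + 10*z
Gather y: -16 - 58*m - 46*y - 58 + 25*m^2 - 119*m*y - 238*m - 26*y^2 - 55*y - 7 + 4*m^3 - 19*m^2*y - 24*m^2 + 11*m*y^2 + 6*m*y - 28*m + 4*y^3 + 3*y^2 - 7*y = 4*m^3 + m^2 - 324*m + 4*y^3 + y^2*(11*m - 23) + y*(-19*m^2 - 113*m - 108) - 81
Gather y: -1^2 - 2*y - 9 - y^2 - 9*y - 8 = -y^2 - 11*y - 18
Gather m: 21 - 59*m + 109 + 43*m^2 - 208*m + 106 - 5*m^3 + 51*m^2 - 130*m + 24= -5*m^3 + 94*m^2 - 397*m + 260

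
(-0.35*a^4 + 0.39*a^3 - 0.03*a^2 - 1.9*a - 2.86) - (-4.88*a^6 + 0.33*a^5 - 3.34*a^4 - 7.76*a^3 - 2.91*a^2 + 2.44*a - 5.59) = 4.88*a^6 - 0.33*a^5 + 2.99*a^4 + 8.15*a^3 + 2.88*a^2 - 4.34*a + 2.73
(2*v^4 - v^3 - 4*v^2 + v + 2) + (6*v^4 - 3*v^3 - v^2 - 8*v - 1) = 8*v^4 - 4*v^3 - 5*v^2 - 7*v + 1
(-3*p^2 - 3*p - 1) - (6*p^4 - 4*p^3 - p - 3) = -6*p^4 + 4*p^3 - 3*p^2 - 2*p + 2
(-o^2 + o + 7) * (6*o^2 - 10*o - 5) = -6*o^4 + 16*o^3 + 37*o^2 - 75*o - 35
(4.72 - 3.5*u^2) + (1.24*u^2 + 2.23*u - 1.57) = -2.26*u^2 + 2.23*u + 3.15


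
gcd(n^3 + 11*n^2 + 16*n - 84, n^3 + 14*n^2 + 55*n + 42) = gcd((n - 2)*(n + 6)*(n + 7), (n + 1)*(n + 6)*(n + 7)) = n^2 + 13*n + 42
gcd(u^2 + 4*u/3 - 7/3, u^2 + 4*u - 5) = u - 1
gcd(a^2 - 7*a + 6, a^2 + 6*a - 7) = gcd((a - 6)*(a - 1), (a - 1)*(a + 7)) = a - 1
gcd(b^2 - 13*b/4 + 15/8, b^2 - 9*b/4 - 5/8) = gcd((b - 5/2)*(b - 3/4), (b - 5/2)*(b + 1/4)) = b - 5/2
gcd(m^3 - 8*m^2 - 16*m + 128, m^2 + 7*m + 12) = m + 4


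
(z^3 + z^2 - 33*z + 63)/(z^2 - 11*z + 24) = (z^2 + 4*z - 21)/(z - 8)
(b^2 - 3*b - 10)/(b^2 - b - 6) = (b - 5)/(b - 3)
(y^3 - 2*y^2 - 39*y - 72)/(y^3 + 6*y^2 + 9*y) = (y - 8)/y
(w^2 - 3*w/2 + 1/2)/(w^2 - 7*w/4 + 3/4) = 2*(2*w - 1)/(4*w - 3)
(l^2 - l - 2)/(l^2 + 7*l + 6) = (l - 2)/(l + 6)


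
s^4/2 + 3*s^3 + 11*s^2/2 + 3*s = s*(s/2 + 1)*(s + 1)*(s + 3)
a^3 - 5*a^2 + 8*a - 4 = (a - 2)^2*(a - 1)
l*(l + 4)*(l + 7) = l^3 + 11*l^2 + 28*l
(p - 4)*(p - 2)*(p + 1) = p^3 - 5*p^2 + 2*p + 8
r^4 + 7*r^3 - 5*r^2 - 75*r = r*(r - 3)*(r + 5)^2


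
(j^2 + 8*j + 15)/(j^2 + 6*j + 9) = (j + 5)/(j + 3)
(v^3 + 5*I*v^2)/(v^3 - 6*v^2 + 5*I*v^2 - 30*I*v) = v/(v - 6)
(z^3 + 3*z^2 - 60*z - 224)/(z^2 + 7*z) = z - 4 - 32/z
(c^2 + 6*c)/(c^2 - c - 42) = c/(c - 7)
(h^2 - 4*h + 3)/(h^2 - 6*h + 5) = (h - 3)/(h - 5)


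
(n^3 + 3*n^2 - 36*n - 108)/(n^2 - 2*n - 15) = (n^2 - 36)/(n - 5)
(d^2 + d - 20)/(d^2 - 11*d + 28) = (d + 5)/(d - 7)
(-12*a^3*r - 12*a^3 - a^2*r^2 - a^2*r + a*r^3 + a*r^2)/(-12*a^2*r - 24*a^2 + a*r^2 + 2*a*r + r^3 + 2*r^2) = a*(-12*a^2*r - 12*a^2 - a*r^2 - a*r + r^3 + r^2)/(-12*a^2*r - 24*a^2 + a*r^2 + 2*a*r + r^3 + 2*r^2)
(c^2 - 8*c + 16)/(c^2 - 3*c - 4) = (c - 4)/(c + 1)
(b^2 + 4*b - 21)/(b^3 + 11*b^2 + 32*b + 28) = (b - 3)/(b^2 + 4*b + 4)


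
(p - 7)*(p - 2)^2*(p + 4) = p^4 - 7*p^3 - 12*p^2 + 100*p - 112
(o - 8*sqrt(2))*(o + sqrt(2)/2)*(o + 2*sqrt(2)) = o^3 - 11*sqrt(2)*o^2/2 - 38*o - 16*sqrt(2)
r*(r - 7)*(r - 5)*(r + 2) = r^4 - 10*r^3 + 11*r^2 + 70*r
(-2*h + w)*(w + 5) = -2*h*w - 10*h + w^2 + 5*w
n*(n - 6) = n^2 - 6*n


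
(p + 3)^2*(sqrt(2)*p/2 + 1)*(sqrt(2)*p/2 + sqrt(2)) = p^4/2 + sqrt(2)*p^3/2 + 4*p^3 + 4*sqrt(2)*p^2 + 21*p^2/2 + 9*p + 21*sqrt(2)*p/2 + 9*sqrt(2)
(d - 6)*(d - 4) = d^2 - 10*d + 24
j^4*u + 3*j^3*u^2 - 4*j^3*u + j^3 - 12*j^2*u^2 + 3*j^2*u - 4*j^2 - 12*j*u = j*(j - 4)*(j + 3*u)*(j*u + 1)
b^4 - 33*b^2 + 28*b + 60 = (b - 5)*(b - 2)*(b + 1)*(b + 6)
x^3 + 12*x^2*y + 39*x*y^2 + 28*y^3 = (x + y)*(x + 4*y)*(x + 7*y)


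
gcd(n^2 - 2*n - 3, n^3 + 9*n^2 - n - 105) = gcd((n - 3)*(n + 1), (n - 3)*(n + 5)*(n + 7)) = n - 3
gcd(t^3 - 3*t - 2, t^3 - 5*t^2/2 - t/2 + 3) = t^2 - t - 2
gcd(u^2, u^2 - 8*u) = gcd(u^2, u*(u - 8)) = u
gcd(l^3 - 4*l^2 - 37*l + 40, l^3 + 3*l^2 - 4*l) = l - 1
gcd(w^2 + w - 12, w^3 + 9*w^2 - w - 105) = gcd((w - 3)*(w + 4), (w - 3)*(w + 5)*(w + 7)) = w - 3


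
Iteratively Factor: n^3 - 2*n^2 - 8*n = (n + 2)*(n^2 - 4*n) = n*(n + 2)*(n - 4)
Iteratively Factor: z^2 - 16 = (z - 4)*(z + 4)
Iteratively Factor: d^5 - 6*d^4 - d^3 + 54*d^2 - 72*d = (d + 3)*(d^4 - 9*d^3 + 26*d^2 - 24*d) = (d - 3)*(d + 3)*(d^3 - 6*d^2 + 8*d) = (d - 3)*(d - 2)*(d + 3)*(d^2 - 4*d) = d*(d - 3)*(d - 2)*(d + 3)*(d - 4)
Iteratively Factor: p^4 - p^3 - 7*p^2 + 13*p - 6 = (p - 2)*(p^3 + p^2 - 5*p + 3) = (p - 2)*(p + 3)*(p^2 - 2*p + 1) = (p - 2)*(p - 1)*(p + 3)*(p - 1)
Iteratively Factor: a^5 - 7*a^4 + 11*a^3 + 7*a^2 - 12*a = (a)*(a^4 - 7*a^3 + 11*a^2 + 7*a - 12) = a*(a + 1)*(a^3 - 8*a^2 + 19*a - 12) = a*(a - 1)*(a + 1)*(a^2 - 7*a + 12) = a*(a - 4)*(a - 1)*(a + 1)*(a - 3)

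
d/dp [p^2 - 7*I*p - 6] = 2*p - 7*I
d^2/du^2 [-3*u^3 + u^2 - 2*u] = 2 - 18*u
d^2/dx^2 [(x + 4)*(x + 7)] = 2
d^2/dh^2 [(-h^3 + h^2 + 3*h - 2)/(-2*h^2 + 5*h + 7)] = 2*(17*h^3 + 87*h^2 - 39*h + 134)/(8*h^6 - 60*h^5 + 66*h^4 + 295*h^3 - 231*h^2 - 735*h - 343)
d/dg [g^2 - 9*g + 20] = 2*g - 9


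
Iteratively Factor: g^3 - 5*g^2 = (g - 5)*(g^2) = g*(g - 5)*(g)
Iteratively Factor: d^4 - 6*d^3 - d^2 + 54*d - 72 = (d - 4)*(d^3 - 2*d^2 - 9*d + 18) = (d - 4)*(d - 3)*(d^2 + d - 6) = (d - 4)*(d - 3)*(d - 2)*(d + 3)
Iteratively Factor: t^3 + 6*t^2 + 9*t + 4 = (t + 1)*(t^2 + 5*t + 4) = (t + 1)^2*(t + 4)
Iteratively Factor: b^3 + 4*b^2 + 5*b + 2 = (b + 1)*(b^2 + 3*b + 2) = (b + 1)*(b + 2)*(b + 1)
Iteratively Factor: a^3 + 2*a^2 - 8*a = (a)*(a^2 + 2*a - 8) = a*(a - 2)*(a + 4)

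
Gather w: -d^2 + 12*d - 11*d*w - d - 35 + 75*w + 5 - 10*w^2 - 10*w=-d^2 + 11*d - 10*w^2 + w*(65 - 11*d) - 30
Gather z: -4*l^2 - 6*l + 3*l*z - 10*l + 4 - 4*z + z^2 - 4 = -4*l^2 - 16*l + z^2 + z*(3*l - 4)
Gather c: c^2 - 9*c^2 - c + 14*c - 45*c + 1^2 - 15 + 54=-8*c^2 - 32*c + 40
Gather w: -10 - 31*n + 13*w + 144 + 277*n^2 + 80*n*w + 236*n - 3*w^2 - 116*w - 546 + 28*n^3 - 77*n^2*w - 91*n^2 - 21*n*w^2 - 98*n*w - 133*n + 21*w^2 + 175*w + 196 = 28*n^3 + 186*n^2 + 72*n + w^2*(18 - 21*n) + w*(-77*n^2 - 18*n + 72) - 216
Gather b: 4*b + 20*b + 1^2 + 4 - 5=24*b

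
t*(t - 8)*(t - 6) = t^3 - 14*t^2 + 48*t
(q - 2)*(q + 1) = q^2 - q - 2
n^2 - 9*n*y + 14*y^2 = (n - 7*y)*(n - 2*y)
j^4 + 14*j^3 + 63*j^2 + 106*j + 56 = (j + 1)*(j + 2)*(j + 4)*(j + 7)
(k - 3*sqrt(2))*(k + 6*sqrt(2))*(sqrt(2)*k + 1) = sqrt(2)*k^3 + 7*k^2 - 33*sqrt(2)*k - 36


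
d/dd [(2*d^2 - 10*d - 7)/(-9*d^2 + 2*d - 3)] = 2*(-43*d^2 - 69*d + 22)/(81*d^4 - 36*d^3 + 58*d^2 - 12*d + 9)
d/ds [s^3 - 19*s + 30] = 3*s^2 - 19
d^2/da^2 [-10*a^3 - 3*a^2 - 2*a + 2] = -60*a - 6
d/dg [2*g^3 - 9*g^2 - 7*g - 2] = 6*g^2 - 18*g - 7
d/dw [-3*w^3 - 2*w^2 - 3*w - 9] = -9*w^2 - 4*w - 3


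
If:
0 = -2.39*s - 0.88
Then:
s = -0.37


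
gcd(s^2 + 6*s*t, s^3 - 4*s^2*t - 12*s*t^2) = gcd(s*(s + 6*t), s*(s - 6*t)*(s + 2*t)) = s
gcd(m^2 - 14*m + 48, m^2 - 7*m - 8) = m - 8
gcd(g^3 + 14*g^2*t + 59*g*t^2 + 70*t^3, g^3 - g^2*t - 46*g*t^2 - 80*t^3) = g^2 + 7*g*t + 10*t^2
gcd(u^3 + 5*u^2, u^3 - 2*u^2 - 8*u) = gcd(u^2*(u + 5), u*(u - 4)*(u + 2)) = u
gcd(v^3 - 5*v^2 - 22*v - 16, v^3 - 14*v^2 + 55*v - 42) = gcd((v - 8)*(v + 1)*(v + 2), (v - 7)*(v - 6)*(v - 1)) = 1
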